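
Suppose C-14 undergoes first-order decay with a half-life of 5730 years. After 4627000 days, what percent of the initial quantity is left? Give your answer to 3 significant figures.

21.6%

4627000 days = 12676.7 years.
n = 12676.7/5730 ≈ 2.2123 half-lives.
Fraction remaining = (1/2)^2.2123 ≈ 0.21578, i.e. 21.578%.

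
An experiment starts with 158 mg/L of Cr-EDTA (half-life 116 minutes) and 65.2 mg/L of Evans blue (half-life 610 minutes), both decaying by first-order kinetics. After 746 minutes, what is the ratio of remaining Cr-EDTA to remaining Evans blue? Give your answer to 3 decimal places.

0.066

Cr-EDTA: 158 × (1/2)^(746/116) = 158 × (1/2)^6.431 ≈ 1.8311 mg/L.
Evans blue: 65.2 × (1/2)^(746/610) = 65.2 × (1/2)^1.223 ≈ 27.932 mg/L.
Ratio ≈ 1.8311 / 27.932 ≈ 0.065557.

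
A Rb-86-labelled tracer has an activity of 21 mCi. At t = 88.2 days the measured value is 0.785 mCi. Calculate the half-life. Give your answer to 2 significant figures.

A/A₀ = 0.785/21 ≈ 0.037381.
n = log₂(26.752) ≈ 4.7416 half-lives elapsed in 88.2 days.
t½ = 88.2/4.7416 ≈ 18.602 days.

19 days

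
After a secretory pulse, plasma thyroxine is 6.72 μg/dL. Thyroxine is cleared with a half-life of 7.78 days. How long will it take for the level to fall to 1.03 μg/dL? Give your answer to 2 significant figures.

21 days

Fraction remaining = 1.03/6.72 ≈ 0.15327.
n = log₂(6.72/1.03) = ln(6.5243)/ln 2 ≈ 2.7058 half-lives.
t = n × t½ = 2.7058 × 7.78 ≈ 21.051 days.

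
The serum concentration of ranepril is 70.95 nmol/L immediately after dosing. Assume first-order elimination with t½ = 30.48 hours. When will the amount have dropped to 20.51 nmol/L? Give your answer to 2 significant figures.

Fraction remaining = 20.51/70.95 ≈ 0.28908.
n = log₂(70.95/20.51) = ln(3.4593)/ln 2 ≈ 1.7905 half-lives.
t = n × t½ = 1.7905 × 30.48 ≈ 54.574 hours.

55 hours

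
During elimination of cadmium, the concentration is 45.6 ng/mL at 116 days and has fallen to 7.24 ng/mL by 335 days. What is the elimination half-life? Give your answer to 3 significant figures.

Over Δt = 335 − 116 = 219 days, the level fell by a factor of 45.6/7.24 ≈ 6.2983.
n = log₂(6.2983) ≈ 2.655 half-lives, so t½ = 219/2.655 ≈ 82.487 days.

82.5 days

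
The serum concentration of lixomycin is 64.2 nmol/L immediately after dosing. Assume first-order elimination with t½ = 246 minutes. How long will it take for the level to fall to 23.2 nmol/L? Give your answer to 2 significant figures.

Fraction remaining = 23.2/64.2 ≈ 0.36137.
n = log₂(64.2/23.2) = ln(2.7672)/ln 2 ≈ 1.4684 half-lives.
t = n × t½ = 1.4684 × 246 ≈ 361.24 minutes.

360 minutes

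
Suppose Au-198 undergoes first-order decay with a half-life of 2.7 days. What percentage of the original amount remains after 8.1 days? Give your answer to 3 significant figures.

n = 8.1/2.7 ≈ 3 half-lives.
Fraction remaining = (1/2)^3 ≈ 0.125, i.e. 12.5%.

12.5%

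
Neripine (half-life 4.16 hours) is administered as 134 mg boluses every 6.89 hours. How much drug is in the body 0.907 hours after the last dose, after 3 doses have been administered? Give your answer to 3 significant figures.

163 mg

The 3 doses were given 14.687, 7.797, 0.907 hours ago.
Total = 134·(1/2)^(14.687/4.16) + 134·(1/2)^(7.797/4.16) + 134·(1/2)^(0.907/4.16)
      = 11.596 + 36.55 + 115.21 ≈ 163.35 mg.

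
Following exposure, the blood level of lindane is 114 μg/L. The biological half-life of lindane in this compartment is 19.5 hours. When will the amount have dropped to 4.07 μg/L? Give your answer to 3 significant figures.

93.8 hours

Fraction remaining = 4.07/114 ≈ 0.035702.
n = log₂(114/4.07) = ln(28.01)/ln 2 ≈ 4.8079 half-lives.
t = n × t½ = 4.8079 × 19.5 ≈ 93.753 hours.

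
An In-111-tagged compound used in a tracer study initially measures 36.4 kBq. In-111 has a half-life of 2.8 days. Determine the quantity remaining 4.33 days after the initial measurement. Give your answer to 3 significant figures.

12.5 kBq

Number of half-lives: n = 4.33/2.8 ≈ 1.5464.
Remaining = 36.4 × (1/2)^1.5464 = 36.4 × 0.34236 ≈ 12.462 kBq.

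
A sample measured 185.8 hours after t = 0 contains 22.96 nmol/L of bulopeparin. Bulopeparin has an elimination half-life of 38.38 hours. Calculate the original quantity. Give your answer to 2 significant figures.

660 nmol/L

Number of half-lives elapsed: n = 185.8/38.38 ≈ 4.8411.
A₀ = A × 2^n = 22.96 × 2^4.8411 = 22.96 × 28.662 ≈ 658.08 nmol/L.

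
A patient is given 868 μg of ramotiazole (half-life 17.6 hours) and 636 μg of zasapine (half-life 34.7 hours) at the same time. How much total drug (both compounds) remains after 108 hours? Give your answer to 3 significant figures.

85.9 μg

ramotiazole: 868 × (1/2)^(108/17.6) = 868 × (1/2)^6.1364 ≈ 12.339 μg.
zasapine: 636 × (1/2)^(108/34.7) = 636 × (1/2)^3.1124 ≈ 73.542 μg.
Total = 12.339 + 73.542 ≈ 85.881 μg.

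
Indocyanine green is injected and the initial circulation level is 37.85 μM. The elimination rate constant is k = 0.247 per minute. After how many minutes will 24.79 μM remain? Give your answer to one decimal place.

1.7 minutes

t½ = ln 2 / k = 0.69315 / 0.247 ≈ 2.8063 minutes.
Fraction remaining = 24.79/37.85 ≈ 0.65495.
n = log₂(37.85/24.79) = ln(1.5268)/ln 2 ≈ 0.61054 half-lives.
t = n × t½ = 0.61054 × 2.8063 ≈ 1.7133 minutes.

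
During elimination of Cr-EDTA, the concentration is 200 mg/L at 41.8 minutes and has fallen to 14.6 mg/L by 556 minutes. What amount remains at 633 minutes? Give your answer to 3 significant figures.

Over Δt = 556 − 41.8 = 514.2 minutes, the level fell by a factor of 200/14.6 ≈ 13.699.
n = log₂(13.699) ≈ 3.776 half-lives, so t½ = 514.2/3.776 ≈ 136.18 minutes.
From t = 556 to t = 633: 14.6 × (1/2)^((633−556)/136.18) ≈ 9.8659 mg/L.

9.87 mg/L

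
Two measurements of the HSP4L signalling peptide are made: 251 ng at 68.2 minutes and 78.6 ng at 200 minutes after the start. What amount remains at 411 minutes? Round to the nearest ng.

Over Δt = 200 − 68.2 = 131.8 minutes, the level fell by a factor of 251/78.6 ≈ 3.1934.
n = log₂(3.1934) ≈ 1.6751 half-lives, so t½ = 131.8/1.6751 ≈ 78.683 minutes.
From t = 200 to t = 411: 78.6 × (1/2)^((411−200)/78.683) ≈ 12.251 ng.

12 ng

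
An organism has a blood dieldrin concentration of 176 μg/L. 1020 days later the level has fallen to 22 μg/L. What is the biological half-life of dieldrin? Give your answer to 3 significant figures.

A/A₀ = 22/176 ≈ 0.125.
n = log₂(8) ≈ 3 half-lives elapsed in 1020 days.
t½ = 1020/3 ≈ 340 days.

340 days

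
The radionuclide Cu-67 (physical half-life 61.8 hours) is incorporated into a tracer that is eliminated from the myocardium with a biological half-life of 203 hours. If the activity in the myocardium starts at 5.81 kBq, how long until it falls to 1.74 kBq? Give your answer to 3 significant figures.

1/t_eff = 1/t_phys + 1/t_biol = 1/61.8 + 1/203 = 0.021107 per hour.
t_eff = 61.8 × 203 / (61.8 + 203) ≈ 47.377 hours.
n = log₂(5.81/1.74) ≈ 1.7395; t = 1.7395 × 47.377 ≈ 82.41 hours.

82.4 hours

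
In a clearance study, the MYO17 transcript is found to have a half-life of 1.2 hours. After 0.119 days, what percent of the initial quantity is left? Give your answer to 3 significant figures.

19.2%

0.119 days = 2.856 hours.
n = 2.856/1.2 ≈ 2.38 half-lives.
Fraction remaining = (1/2)^2.38 ≈ 0.19211, i.e. 19.211%.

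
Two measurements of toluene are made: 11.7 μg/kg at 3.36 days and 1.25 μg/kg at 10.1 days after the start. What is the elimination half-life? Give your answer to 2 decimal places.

Over Δt = 10.1 − 3.36 = 6.74 days, the level fell by a factor of 11.7/1.25 ≈ 9.36.
n = log₂(9.36) ≈ 3.2265 half-lives, so t½ = 6.74/3.2265 ≈ 2.0889 days.

2.09 days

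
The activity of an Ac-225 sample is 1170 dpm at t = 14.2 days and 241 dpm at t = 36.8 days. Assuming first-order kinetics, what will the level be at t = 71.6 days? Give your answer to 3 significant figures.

Over Δt = 36.8 − 14.2 = 22.6 days, the level fell by a factor of 1170/241 ≈ 4.8548.
n = log₂(4.8548) ≈ 2.2794 half-lives, so t½ = 22.6/2.2794 ≈ 9.9149 days.
From t = 36.8 to t = 71.6: 241 × (1/2)^((71.6−36.8)/9.9149) ≈ 21.156 dpm.

21.2 dpm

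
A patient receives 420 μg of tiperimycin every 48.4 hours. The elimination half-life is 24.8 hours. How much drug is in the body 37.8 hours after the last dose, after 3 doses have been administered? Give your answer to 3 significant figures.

The 3 doses were given 134.6, 86.2, 37.8 hours ago.
Total = 420·(1/2)^(134.6/24.8) + 420·(1/2)^(86.2/24.8) + 420·(1/2)^(37.8/24.8)
      = 9.7596 + 37.751 + 146.02 ≈ 193.53 μg.

194 μg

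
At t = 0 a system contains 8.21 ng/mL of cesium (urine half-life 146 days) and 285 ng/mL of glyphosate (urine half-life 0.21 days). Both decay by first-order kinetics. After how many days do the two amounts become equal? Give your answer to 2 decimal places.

Set 8.21·(1/2)^(t/146) = 285·(1/2)^(t/0.21).
Taking log₂: log₂(8.21/285) = t·(1/146 − 1/0.21).
log₂(0.028807) = -5.1174; 1/146 − 1/0.21 = -4.7551.
t = -5.1174 / -4.7551 ≈ 1.0762 days.

1.08 days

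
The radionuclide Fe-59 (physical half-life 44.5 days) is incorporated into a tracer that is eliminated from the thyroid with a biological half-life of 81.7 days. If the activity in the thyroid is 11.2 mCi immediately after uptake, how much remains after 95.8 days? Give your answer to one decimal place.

1/t_eff = 1/t_phys + 1/t_biol = 1/44.5 + 1/81.7 = 0.034712 per day.
t_eff = 44.5 × 81.7 / (44.5 + 81.7) ≈ 28.809 days.
Remaining = 11.2 × (1/2)^(95.8/28.809) = 11.2 × (1/2)^3.3254 ≈ 1.1173 mCi.

1.1 mCi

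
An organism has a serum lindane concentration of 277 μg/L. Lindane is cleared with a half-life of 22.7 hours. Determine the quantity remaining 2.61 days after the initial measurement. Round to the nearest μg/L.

Convert the elapsed time: 2.61 days = 62.64 hours.
Number of half-lives: n = 62.64/22.7 ≈ 2.7595.
Remaining = 277 × (1/2)^2.7595 = 277 × 0.14768 ≈ 40.907 μg/L.

41 μg/L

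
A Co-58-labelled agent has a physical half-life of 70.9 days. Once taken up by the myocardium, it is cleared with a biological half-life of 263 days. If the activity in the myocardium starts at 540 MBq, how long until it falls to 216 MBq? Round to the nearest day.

1/t_eff = 1/t_phys + 1/t_biol = 1/70.9 + 1/263 = 0.017907 per day.
t_eff = 70.9 × 263 / (70.9 + 263) ≈ 55.845 days.
n = log₂(540/216) ≈ 1.3219; t = 1.3219 × 55.845 ≈ 73.823 days.

74 days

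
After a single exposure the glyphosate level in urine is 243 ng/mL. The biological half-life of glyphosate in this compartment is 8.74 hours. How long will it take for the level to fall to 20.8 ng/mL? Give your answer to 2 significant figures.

31 hours

Fraction remaining = 20.8/243 ≈ 0.085597.
n = log₂(243/20.8) = ln(11.683)/ln 2 ≈ 3.5463 half-lives.
t = n × t½ = 3.5463 × 8.74 ≈ 30.995 hours.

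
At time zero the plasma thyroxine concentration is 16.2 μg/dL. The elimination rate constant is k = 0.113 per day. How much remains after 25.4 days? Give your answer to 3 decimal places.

t½ = ln 2 / k = 0.69315 / 0.113 ≈ 6.134 days.
Number of half-lives: n = 25.4/6.134 ≈ 4.1408.
Remaining = 16.2 × (1/2)^4.1408 = 16.2 × 0.056688 ≈ 0.91834 μg/dL.

0.918 μg/dL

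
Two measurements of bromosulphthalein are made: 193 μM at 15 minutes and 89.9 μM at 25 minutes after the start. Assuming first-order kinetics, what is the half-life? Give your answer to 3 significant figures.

Over Δt = 25 − 15 = 10 minutes, the level fell by a factor of 193/89.9 ≈ 2.1468.
n = log₂(2.1468) ≈ 1.1022 half-lives, so t½ = 10/1.1022 ≈ 9.0727 minutes.

9.07 minutes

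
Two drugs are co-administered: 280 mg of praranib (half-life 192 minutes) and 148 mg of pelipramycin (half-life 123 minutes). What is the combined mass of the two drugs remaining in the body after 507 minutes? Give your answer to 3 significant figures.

praranib: 280 × (1/2)^(507/192) = 280 × (1/2)^2.6406 ≈ 44.9 mg.
pelipramycin: 148 × (1/2)^(507/123) = 148 × (1/2)^4.122 ≈ 8.5002 mg.
Total = 44.9 + 8.5002 ≈ 53.401 mg.

53.4 mg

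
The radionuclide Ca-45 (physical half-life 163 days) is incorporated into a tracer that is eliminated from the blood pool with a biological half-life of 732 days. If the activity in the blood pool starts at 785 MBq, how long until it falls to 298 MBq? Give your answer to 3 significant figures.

186 days

1/t_eff = 1/t_phys + 1/t_biol = 1/163 + 1/732 = 0.0075011 per day.
t_eff = 163 × 732 / (163 + 732) ≈ 133.31 days.
n = log₂(785/298) ≈ 1.3974; t = 1.3974 × 133.31 ≈ 186.29 days.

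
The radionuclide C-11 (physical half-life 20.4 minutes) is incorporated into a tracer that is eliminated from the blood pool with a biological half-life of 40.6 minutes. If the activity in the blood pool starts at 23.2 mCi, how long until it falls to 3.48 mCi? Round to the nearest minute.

37 minutes

1/t_eff = 1/t_phys + 1/t_biol = 1/20.4 + 1/40.6 = 0.07365 per minute.
t_eff = 20.4 × 40.6 / (20.4 + 40.6) ≈ 13.578 minutes.
n = log₂(23.2/3.48) ≈ 2.737; t = 2.737 × 13.578 ≈ 37.162 minutes.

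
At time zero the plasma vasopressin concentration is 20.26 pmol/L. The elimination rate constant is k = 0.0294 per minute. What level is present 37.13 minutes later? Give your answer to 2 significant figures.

t½ = ln 2 / k = 0.69315 / 0.0294 ≈ 23.576 minutes.
Number of half-lives: n = 37.13/23.576 ≈ 1.5749.
Remaining = 20.26 × (1/2)^1.5749 = 20.26 × 0.33567 ≈ 6.8007 pmol/L.

6.8 pmol/L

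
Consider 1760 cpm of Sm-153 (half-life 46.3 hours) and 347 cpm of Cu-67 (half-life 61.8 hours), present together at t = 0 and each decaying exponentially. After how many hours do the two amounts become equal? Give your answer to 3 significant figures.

432 hours

Set 1760·(1/2)^(t/46.3) = 347·(1/2)^(t/61.8).
Taking log₂: log₂(1760/347) = t·(1/46.3 − 1/61.8).
log₂(5.072) = 2.3426; 1/46.3 − 1/61.8 = 0.005417.
t = 2.3426 / 0.005417 ≈ 432.44 hours.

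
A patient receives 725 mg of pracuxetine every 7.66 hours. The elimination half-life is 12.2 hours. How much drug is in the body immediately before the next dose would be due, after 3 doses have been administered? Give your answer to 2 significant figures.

The 3 doses were given 22.98, 15.32, 7.66 hours ago.
Total = 725·(1/2)^(22.98/12.2) + 725·(1/2)^(15.32/12.2) + 725·(1/2)^(7.66/12.2)
      = 196.48 + 303.62 + 469.17 ≈ 969.26 mg.

970 mg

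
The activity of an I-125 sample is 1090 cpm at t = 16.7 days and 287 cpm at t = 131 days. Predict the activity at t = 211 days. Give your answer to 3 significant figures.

Over Δt = 131 − 16.7 = 114.3 days, the level fell by a factor of 1090/287 ≈ 3.7979.
n = log₂(3.7979) ≈ 1.9252 half-lives, so t½ = 114.3/1.9252 ≈ 59.37 days.
From t = 131 to t = 211: 287 × (1/2)^((211−131)/59.37) ≈ 112.79 cpm.

113 cpm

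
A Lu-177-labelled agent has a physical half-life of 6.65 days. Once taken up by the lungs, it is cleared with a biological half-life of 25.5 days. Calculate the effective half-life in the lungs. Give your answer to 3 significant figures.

1/t_eff = 1/t_phys + 1/t_biol = 1/6.65 + 1/25.5 = 0.18959 per day.
t_eff = 6.65 × 25.5 / (6.65 + 25.5) ≈ 5.2745 days.

5.27 days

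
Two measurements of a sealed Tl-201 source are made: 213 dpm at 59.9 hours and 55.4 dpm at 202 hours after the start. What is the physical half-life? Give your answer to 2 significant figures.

Over Δt = 202 − 59.9 = 142.1 hours, the level fell by a factor of 213/55.4 ≈ 3.8448.
n = log₂(3.8448) ≈ 1.9429 half-lives, so t½ = 142.1/1.9429 ≈ 73.138 hours.

73 hours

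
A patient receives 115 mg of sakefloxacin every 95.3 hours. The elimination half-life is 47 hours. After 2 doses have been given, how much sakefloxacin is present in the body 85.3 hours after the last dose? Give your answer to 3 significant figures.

The 2 doses were given 180.6, 85.3 hours ago.
Total = 115·(1/2)^(180.6/47) + 115·(1/2)^(85.3/47)
      = 8.0163 + 32.686 ≈ 40.702 mg.

40.7 mg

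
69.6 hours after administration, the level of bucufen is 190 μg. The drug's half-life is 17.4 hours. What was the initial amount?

Number of half-lives elapsed: n = 69.6/17.4 ≈ 4.
A₀ = A × 2^n = 190 × 2^4 = 190 × 16 ≈ 3040 μg.

3040 μg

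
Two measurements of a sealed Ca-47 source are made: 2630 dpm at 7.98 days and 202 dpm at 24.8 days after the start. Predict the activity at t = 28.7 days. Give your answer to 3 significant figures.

Over Δt = 24.8 − 7.98 = 16.82 days, the level fell by a factor of 2630/202 ≈ 13.02.
n = log₂(13.02) ≈ 3.7026 half-lives, so t½ = 16.82/3.7026 ≈ 4.5427 days.
From t = 24.8 to t = 28.7: 202 × (1/2)^((28.7−24.8)/4.5427) ≈ 111.41 dpm.

111 dpm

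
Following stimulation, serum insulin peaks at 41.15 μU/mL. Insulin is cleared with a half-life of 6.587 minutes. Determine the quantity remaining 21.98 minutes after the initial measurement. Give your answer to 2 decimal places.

4.07 μU/mL

Number of half-lives: n = 21.98/6.587 ≈ 3.3369.
Remaining = 41.15 × (1/2)^3.3369 = 41.15 × 0.098969 ≈ 4.0726 μU/mL.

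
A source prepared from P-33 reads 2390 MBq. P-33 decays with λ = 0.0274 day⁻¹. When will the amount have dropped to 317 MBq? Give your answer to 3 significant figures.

t½ = ln 2 / λ = 0.69315 / 0.0274 ≈ 25.297 days.
Fraction remaining = 317/2390 ≈ 0.13264.
n = log₂(2390/317) = ln(7.5394)/ln 2 ≈ 2.9145 half-lives.
t = n × t½ = 2.9145 × 25.297 ≈ 73.728 days.

73.7 days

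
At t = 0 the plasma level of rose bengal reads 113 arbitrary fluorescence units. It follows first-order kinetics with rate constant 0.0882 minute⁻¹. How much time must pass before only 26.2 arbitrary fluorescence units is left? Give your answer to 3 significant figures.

t½ = ln 2 / k = 0.69315 / 0.0882 ≈ 7.8588 minutes.
Fraction remaining = 26.2/113 ≈ 0.23186.
n = log₂(113/26.2) = ln(4.313)/ln 2 ≈ 2.1087 half-lives.
t = n × t½ = 2.1087 × 7.8588 ≈ 16.572 minutes.

16.6 minutes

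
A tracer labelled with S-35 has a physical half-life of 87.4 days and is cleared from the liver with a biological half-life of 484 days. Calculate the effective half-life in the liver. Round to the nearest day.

74 days

1/t_eff = 1/t_phys + 1/t_biol = 1/87.4 + 1/484 = 0.013508 per day.
t_eff = 87.4 × 484 / (87.4 + 484) ≈ 74.032 days.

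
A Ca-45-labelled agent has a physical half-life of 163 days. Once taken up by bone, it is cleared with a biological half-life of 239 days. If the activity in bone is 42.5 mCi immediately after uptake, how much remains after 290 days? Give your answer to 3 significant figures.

5.34 mCi

1/t_eff = 1/t_phys + 1/t_biol = 1/163 + 1/239 = 0.010319 per day.
t_eff = 163 × 239 / (163 + 239) ≈ 96.908 days.
Remaining = 42.5 × (1/2)^(290/96.908) = 42.5 × (1/2)^2.9925 ≈ 5.3401 mCi.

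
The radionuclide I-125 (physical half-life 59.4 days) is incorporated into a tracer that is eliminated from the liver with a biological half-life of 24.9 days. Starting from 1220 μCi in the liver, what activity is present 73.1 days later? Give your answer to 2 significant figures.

1/t_eff = 1/t_phys + 1/t_biol = 1/59.4 + 1/24.9 = 0.056996 per day.
t_eff = 59.4 × 24.9 / (59.4 + 24.9) ≈ 17.545 days.
Remaining = 1220 × (1/2)^(73.1/17.545) = 1220 × (1/2)^4.1664 ≈ 67.944 μCi.

68 μCi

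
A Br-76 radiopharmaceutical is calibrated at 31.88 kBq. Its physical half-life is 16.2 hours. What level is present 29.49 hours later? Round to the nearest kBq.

Number of half-lives: n = 29.49/16.2 ≈ 1.8204.
Remaining = 31.88 × (1/2)^1.8204 = 31.88 × 0.28315 ≈ 9.0268 kBq.

9 kBq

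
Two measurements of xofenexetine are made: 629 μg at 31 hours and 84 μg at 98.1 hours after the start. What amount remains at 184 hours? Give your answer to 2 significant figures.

6.4 μg

Over Δt = 98.1 − 31 = 67.1 hours, the level fell by a factor of 629/84 ≈ 7.4881.
n = log₂(7.4881) ≈ 2.9046 half-lives, so t½ = 67.1/2.9046 ≈ 23.101 hours.
From t = 98.1 to t = 184: 84 × (1/2)^((184−98.1)/23.101) ≈ 6.3816 μg.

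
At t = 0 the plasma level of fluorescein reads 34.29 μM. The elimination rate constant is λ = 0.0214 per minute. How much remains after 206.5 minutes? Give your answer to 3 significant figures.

t½ = ln 2 / λ = 0.69315 / 0.0214 ≈ 32.39 minutes.
Number of half-lives: n = 206.5/32.39 ≈ 6.3754.
Remaining = 34.29 × (1/2)^6.3754 = 34.29 × 0.012045 ≈ 0.41303 μM.

0.413 μM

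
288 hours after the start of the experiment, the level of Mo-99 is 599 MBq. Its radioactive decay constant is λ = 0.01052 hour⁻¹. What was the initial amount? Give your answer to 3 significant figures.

t½ = ln 2 / λ = 0.69315 / 0.01052 ≈ 65.889 hours.
Number of half-lives elapsed: n = 288/65.889 ≈ 4.371.
A₀ = A × 2^n = 599 × 2^4.371 = 599 × 20.692 ≈ 12395 MBq.

12400 MBq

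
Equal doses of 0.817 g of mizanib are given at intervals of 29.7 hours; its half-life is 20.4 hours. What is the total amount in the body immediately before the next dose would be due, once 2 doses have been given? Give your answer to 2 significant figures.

0.41 g

The 2 doses were given 59.4, 29.7 hours ago.
Total = 0.817·(1/2)^(59.4/20.4) + 0.817·(1/2)^(29.7/20.4)
      = 0.10857 + 0.29782 ≈ 0.40639 g.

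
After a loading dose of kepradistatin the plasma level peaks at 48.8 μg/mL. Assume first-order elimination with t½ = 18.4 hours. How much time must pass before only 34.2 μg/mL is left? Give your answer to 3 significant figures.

9.44 hours

Fraction remaining = 34.2/48.8 ≈ 0.70082.
n = log₂(48.8/34.2) = ln(1.4269)/ln 2 ≈ 0.51288 half-lives.
t = n × t½ = 0.51288 × 18.4 ≈ 9.4371 hours.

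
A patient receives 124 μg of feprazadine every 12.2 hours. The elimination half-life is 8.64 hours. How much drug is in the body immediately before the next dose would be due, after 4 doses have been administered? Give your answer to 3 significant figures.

The 4 doses were given 48.8, 36.6, 24.4, 12.2 hours ago.
Total = 124·(1/2)^(48.8/8.64) + 124·(1/2)^(36.6/8.64) + 124·(1/2)^(24.4/8.64) + 124·(1/2)^(12.2/8.64)
      = 2.4726 + 6.58 + 17.51 + 46.597 ≈ 73.16 μg.

73.2 μg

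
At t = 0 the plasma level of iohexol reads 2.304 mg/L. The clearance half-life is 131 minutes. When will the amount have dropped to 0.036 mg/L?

786 minutes

0.036/2.304 = 1/64, so 6 half-lives have elapsed.
t = 6 × 131 = 786 minutes.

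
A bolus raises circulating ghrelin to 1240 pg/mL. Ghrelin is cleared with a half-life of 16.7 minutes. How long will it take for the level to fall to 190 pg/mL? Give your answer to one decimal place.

45.2 minutes

Fraction remaining = 190/1240 ≈ 0.15323.
n = log₂(1240/190) = ln(6.5263)/ln 2 ≈ 2.7063 half-lives.
t = n × t½ = 2.7063 × 16.7 ≈ 45.195 minutes.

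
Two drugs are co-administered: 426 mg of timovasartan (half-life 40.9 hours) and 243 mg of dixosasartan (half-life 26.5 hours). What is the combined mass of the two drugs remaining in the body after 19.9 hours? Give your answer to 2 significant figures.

450 mg

timovasartan: 426 × (1/2)^(19.9/40.9) = 426 × (1/2)^0.48655 ≈ 304.05 mg.
dixosasartan: 243 × (1/2)^(19.9/26.5) = 243 × (1/2)^0.75094 ≈ 144.39 mg.
Total = 304.05 + 144.39 ≈ 448.44 mg.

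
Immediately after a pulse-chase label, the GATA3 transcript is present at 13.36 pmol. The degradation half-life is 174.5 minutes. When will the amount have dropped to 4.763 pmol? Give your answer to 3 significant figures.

Fraction remaining = 4.763/13.36 ≈ 0.35651.
n = log₂(13.36/4.763) = ln(2.805)/ln 2 ≈ 1.488 half-lives.
t = n × t½ = 1.488 × 174.5 ≈ 259.65 minutes.

260 minutes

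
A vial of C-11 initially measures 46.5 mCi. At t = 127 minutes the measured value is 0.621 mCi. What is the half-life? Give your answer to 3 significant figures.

A/A₀ = 0.621/46.5 ≈ 0.013355.
n = log₂(74.879) ≈ 6.2265 half-lives elapsed in 127 minutes.
t½ = 127/6.2265 ≈ 20.397 minutes.

20.4 minutes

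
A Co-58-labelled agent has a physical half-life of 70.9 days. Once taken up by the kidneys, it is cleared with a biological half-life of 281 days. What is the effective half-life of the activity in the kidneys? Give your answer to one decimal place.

1/t_eff = 1/t_phys + 1/t_biol = 1/70.9 + 1/281 = 0.017663 per day.
t_eff = 70.9 × 281 / (70.9 + 281) ≈ 56.615 days.

56.6 days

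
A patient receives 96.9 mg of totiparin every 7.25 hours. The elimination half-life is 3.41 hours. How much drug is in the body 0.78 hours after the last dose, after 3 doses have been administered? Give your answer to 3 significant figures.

106 mg

The 3 doses were given 15.28, 8.03, 0.78 hours ago.
Total = 96.9·(1/2)^(15.28/3.41) + 96.9·(1/2)^(8.03/3.41) + 96.9·(1/2)^(0.78/3.41)
      = 4.3394 + 18.943 + 82.693 ≈ 105.97 mg.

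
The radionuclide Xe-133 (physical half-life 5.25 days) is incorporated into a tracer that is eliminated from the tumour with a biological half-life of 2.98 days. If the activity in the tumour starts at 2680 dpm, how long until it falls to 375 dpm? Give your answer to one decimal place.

5.4 days

1/t_eff = 1/t_phys + 1/t_biol = 1/5.25 + 1/2.98 = 0.52605 per day.
t_eff = 5.25 × 2.98 / (5.25 + 2.98) ≈ 1.901 days.
n = log₂(2680/375) ≈ 2.8373; t = 2.8373 × 1.901 ≈ 5.3936 days.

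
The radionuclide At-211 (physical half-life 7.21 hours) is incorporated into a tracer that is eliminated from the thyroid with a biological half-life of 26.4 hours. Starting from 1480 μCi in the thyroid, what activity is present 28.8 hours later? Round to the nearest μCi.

1/t_eff = 1/t_phys + 1/t_biol = 1/7.21 + 1/26.4 = 0.17658 per hour.
t_eff = 7.21 × 26.4 / (7.21 + 26.4) ≈ 5.6633 hours.
Remaining = 1480 × (1/2)^(28.8/5.6633) = 1480 × (1/2)^5.0854 ≈ 43.593 μCi.

44 μCi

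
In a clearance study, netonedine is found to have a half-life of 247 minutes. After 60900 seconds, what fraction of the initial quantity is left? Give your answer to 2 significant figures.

0.058

60900 seconds = 1015 minutes.
n = 1015/247 ≈ 4.1093 half-lives.
Fraction remaining = (1/2)^4.1093 ≈ 0.057939.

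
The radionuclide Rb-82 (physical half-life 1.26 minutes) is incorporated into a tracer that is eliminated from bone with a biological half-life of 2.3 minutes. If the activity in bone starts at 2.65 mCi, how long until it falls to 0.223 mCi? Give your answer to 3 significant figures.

2.91 minutes

1/t_eff = 1/t_phys + 1/t_biol = 1/1.26 + 1/2.3 = 1.2284 per minute.
t_eff = 1.26 × 2.3 / (1.26 + 2.3) ≈ 0.81404 minutes.
n = log₂(2.65/0.223) ≈ 3.5709; t = 3.5709 × 0.81404 ≈ 2.9069 minutes.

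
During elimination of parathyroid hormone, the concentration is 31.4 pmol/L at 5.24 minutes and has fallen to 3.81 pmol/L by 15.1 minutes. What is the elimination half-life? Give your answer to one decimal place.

Over Δt = 15.1 − 5.24 = 9.86 minutes, the level fell by a factor of 31.4/3.81 ≈ 8.2415.
n = log₂(8.2415) ≈ 3.0429 half-lives, so t½ = 9.86/3.0429 ≈ 3.2403 minutes.

3.2 minutes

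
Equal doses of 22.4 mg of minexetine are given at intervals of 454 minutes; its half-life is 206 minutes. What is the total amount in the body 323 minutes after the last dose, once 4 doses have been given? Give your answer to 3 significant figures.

9.63 mg

The 4 doses were given 1685, 1231, 777, 323 minutes ago.
Total = 22.4·(1/2)^(1685/206) + 22.4·(1/2)^(1231/206) + 22.4·(1/2)^(777/206) + 22.4·(1/2)^(323/206)
      = 0.077257 + 0.35594 + 1.6399 + 7.5552 ≈ 9.6282 mg.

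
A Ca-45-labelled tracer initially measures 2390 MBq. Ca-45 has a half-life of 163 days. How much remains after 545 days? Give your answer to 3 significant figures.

Number of half-lives: n = 545/163 ≈ 3.3436.
Remaining = 2390 × (1/2)^3.3436 = 2390 × 0.098512 ≈ 235.44 MBq.

235 MBq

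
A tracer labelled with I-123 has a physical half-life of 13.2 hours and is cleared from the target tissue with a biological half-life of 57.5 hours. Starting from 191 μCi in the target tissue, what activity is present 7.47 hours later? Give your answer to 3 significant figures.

1/t_eff = 1/t_phys + 1/t_biol = 1/13.2 + 1/57.5 = 0.093149 per hour.
t_eff = 13.2 × 57.5 / (13.2 + 57.5) ≈ 10.736 hours.
Remaining = 191 × (1/2)^(7.47/10.736) = 191 × (1/2)^0.69582 ≈ 117.92 μCi.

118 μCi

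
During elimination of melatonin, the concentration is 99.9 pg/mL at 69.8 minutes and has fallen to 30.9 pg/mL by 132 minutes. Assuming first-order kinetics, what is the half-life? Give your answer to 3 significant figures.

36.7 minutes

Over Δt = 132 − 69.8 = 62.2 minutes, the level fell by a factor of 99.9/30.9 ≈ 3.233.
n = log₂(3.233) ≈ 1.6929 half-lives, so t½ = 62.2/1.6929 ≈ 36.742 minutes.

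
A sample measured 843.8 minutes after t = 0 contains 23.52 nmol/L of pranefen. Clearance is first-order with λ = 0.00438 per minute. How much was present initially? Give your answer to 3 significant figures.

t½ = ln 2 / λ = 0.69315 / 0.00438 ≈ 158.25 minutes.
Number of half-lives elapsed: n = 843.8/158.25 ≈ 5.332.
A₀ = A × 2^n = 23.52 × 2^5.332 = 23.52 × 40.28 ≈ 947.38 nmol/L.

947 nmol/L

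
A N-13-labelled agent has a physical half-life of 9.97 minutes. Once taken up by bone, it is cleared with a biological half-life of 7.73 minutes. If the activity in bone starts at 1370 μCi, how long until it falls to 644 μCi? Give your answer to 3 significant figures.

1/t_eff = 1/t_phys + 1/t_biol = 1/9.97 + 1/7.73 = 0.22967 per minute.
t_eff = 9.97 × 7.73 / (9.97 + 7.73) ≈ 4.3541 minutes.
n = log₂(1370/644) ≈ 1.089; t = 1.089 × 4.3541 ≈ 4.7418 minutes.

4.74 minutes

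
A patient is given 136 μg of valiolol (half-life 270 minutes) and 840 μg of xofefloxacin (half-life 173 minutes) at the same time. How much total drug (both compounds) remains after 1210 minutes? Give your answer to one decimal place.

12.7 μg

valiolol: 136 × (1/2)^(1210/270) = 136 × (1/2)^4.4815 ≈ 6.0881 μg.
xofefloxacin: 840 × (1/2)^(1210/173) = 840 × (1/2)^6.9942 ≈ 6.5888 μg.
Total = 6.0881 + 6.5888 ≈ 12.677 μg.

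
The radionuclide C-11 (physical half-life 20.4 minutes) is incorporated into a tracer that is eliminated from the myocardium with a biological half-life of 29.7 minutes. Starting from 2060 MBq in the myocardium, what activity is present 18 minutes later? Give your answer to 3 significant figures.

734 MBq

1/t_eff = 1/t_phys + 1/t_biol = 1/20.4 + 1/29.7 = 0.08269 per minute.
t_eff = 20.4 × 29.7 / (20.4 + 29.7) ≈ 12.093 minutes.
Remaining = 2060 × (1/2)^(18/12.093) = 2060 × (1/2)^1.4884 ≈ 734.19 MBq.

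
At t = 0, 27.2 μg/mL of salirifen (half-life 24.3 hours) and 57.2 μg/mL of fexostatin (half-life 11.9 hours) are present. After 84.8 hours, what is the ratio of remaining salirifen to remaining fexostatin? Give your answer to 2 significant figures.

5.9

salirifen: 27.2 × (1/2)^(84.8/24.3) = 27.2 × (1/2)^3.4897 ≈ 2.4214 μg/mL.
fexostatin: 57.2 × (1/2)^(84.8/11.9) = 57.2 × (1/2)^7.1261 ≈ 0.40949 μg/mL.
Ratio ≈ 2.4214 / 0.40949 ≈ 5.9132.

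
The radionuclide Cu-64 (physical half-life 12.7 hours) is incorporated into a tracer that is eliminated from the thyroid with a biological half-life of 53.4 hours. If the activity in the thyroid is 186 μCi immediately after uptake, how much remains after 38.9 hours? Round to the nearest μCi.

1/t_eff = 1/t_phys + 1/t_biol = 1/12.7 + 1/53.4 = 0.097467 per hour.
t_eff = 12.7 × 53.4 / (12.7 + 53.4) ≈ 10.26 hours.
Remaining = 186 × (1/2)^(38.9/10.26) = 186 × (1/2)^3.7915 ≈ 13.433 μCi.

13 μCi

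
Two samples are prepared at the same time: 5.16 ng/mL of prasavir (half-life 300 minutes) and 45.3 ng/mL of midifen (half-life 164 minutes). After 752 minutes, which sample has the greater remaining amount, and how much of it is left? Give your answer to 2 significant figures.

midifen, 1.9 ng/mL

prasavir: 5.16 × (1/2)^2.5067 ≈ 0.90796 ng/mL.
midifen: 45.3 × (1/2)^4.5854 ≈ 1.887 ng/mL.
Midifen has more remaining, at ≈ 1.887 ng/mL.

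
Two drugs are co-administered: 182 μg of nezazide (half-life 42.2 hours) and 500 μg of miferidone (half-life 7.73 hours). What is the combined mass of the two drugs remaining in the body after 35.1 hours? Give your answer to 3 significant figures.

nezazide: 182 × (1/2)^(35.1/42.2) = 182 × (1/2)^0.83175 ≈ 102.26 μg.
miferidone: 500 × (1/2)^(35.1/7.73) = 500 × (1/2)^4.5408 ≈ 21.482 μg.
Total = 102.26 + 21.482 ≈ 123.74 μg.

124 μg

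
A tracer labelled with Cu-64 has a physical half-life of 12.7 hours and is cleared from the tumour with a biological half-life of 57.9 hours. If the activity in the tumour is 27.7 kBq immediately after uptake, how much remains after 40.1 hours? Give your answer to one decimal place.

1.9 kBq

1/t_eff = 1/t_phys + 1/t_biol = 1/12.7 + 1/57.9 = 0.096011 per hour.
t_eff = 12.7 × 57.9 / (12.7 + 57.9) ≈ 10.415 hours.
Remaining = 27.7 × (1/2)^(40.1/10.415) = 27.7 × (1/2)^3.8501 ≈ 1.9209 kBq.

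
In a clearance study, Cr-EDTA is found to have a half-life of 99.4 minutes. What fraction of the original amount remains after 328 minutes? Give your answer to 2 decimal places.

0.10

n = 328/99.4 ≈ 3.2998 half-lives.
Fraction remaining = (1/2)^3.2998 ≈ 0.10155.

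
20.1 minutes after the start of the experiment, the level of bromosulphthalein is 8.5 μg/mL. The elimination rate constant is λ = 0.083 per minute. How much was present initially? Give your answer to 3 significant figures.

t½ = ln 2 / λ = 0.69315 / 0.083 ≈ 8.3512 minutes.
Number of half-lives elapsed: n = 20.1/8.3512 ≈ 2.4068.
A₀ = A × 2^n = 8.5 × 2^2.4068 = 8.5 × 5.3031 ≈ 45.077 μg/mL.

45.1 μg/mL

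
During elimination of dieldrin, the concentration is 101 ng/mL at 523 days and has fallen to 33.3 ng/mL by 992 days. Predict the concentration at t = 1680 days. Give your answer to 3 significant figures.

Over Δt = 992 − 523 = 469 days, the level fell by a factor of 101/33.3 ≈ 3.033.
n = log₂(3.033) ≈ 1.6008 half-lives, so t½ = 469/1.6008 ≈ 292.99 days.
From t = 992 to t = 1680: 33.3 × (1/2)^((1680−992)/292.99) ≈ 6.5396 ng/mL.

6.54 ng/mL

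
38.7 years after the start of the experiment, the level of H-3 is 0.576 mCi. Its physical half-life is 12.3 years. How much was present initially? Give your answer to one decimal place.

Number of half-lives elapsed: n = 38.7/12.3 ≈ 3.1463.
A₀ = A × 2^n = 0.576 × 2^3.1463 = 0.576 × 8.8541 ≈ 5.0999 mCi.

5.1 mCi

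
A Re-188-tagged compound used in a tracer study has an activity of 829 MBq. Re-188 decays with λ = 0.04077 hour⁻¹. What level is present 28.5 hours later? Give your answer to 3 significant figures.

t½ = ln 2 / λ = 0.69315 / 0.04077 ≈ 17.001 hours.
Number of half-lives: n = 28.5/17.001 ≈ 1.6763.
Remaining = 829 × (1/2)^1.6763 = 829 × 0.31288 ≈ 259.38 MBq.

259 MBq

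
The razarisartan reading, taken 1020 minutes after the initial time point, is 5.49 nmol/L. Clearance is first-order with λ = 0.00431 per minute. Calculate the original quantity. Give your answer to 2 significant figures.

450 nmol/L

t½ = ln 2 / λ = 0.69315 / 0.00431 ≈ 160.82 minutes.
Number of half-lives elapsed: n = 1020/160.82 ≈ 6.3424.
A₀ = A × 2^n = 5.49 × 2^6.3424 = 5.49 × 81.142 ≈ 445.47 nmol/L.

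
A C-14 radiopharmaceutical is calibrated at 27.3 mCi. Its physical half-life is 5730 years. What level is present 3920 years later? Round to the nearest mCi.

Number of half-lives: n = 3920/5730 ≈ 0.68412.
Remaining = 27.3 × (1/2)^0.68412 = 27.3 × 0.62239 ≈ 16.991 mCi.

17 mCi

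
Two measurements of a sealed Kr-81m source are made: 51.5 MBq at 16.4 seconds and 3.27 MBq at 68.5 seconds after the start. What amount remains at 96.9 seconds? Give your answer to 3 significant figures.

0.728 MBq

Over Δt = 68.5 − 16.4 = 52.1 seconds, the level fell by a factor of 51.5/3.27 ≈ 15.749.
n = log₂(15.749) ≈ 3.9772 half-lives, so t½ = 52.1/3.9772 ≈ 13.1 seconds.
From t = 68.5 to t = 96.9: 3.27 × (1/2)^((96.9−68.5)/13.1) ≈ 0.72764 MBq.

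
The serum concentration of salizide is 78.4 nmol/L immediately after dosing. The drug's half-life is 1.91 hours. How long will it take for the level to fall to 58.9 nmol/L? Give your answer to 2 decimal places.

0.79 hours

Fraction remaining = 58.9/78.4 ≈ 0.75128.
n = log₂(78.4/58.9) = ln(1.3311)/ln 2 ≈ 0.41259 half-lives.
t = n × t½ = 0.41259 × 1.91 ≈ 0.78804 hours.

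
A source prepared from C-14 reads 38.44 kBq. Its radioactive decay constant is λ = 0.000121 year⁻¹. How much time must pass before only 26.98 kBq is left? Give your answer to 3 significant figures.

2930 years

t½ = ln 2 / λ = 0.69315 / 0.000121 ≈ 5728.5 years.
Fraction remaining = 26.98/38.44 ≈ 0.70187.
n = log₂(38.44/26.98) = ln(1.4248)/ln 2 ≈ 0.51072 half-lives.
t = n × t½ = 0.51072 × 5728.5 ≈ 2925.6 years.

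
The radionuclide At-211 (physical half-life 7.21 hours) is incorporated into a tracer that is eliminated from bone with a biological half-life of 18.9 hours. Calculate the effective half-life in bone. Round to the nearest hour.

5 hours

1/t_eff = 1/t_phys + 1/t_biol = 1/7.21 + 1/18.9 = 0.19161 per hour.
t_eff = 7.21 × 18.9 / (7.21 + 18.9) ≈ 5.219 hours.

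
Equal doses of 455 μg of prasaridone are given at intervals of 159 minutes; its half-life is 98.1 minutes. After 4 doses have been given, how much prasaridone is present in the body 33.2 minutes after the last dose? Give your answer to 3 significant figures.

527 μg

The 4 doses were given 510.2, 351.2, 192.2, 33.2 minutes ago.
Total = 455·(1/2)^(510.2/98.1) + 455·(1/2)^(351.2/98.1) + 455·(1/2)^(192.2/98.1) + 455·(1/2)^(33.2/98.1)
      = 12.371 + 38.047 + 117.01 + 359.86 ≈ 527.29 μg.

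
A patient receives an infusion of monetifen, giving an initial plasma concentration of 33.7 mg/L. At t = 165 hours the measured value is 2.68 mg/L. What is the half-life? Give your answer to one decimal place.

A/A₀ = 2.68/33.7 ≈ 0.079525.
n = log₂(12.575) ≈ 3.6524 half-lives elapsed in 165 hours.
t½ = 165/3.6524 ≈ 45.175 hours.

45.2 hours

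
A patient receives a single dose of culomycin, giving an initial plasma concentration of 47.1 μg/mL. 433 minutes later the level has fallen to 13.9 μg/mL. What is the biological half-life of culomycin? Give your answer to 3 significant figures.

A/A₀ = 13.9/47.1 ≈ 0.29512.
n = log₂(3.3885) ≈ 1.7606 half-lives elapsed in 433 minutes.
t½ = 433/1.7606 ≈ 245.93 minutes.

246 minutes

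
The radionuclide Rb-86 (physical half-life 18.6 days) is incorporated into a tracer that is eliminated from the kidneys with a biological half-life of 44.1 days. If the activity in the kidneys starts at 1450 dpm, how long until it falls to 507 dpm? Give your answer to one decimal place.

1/t_eff = 1/t_phys + 1/t_biol = 1/18.6 + 1/44.1 = 0.076439 per day.
t_eff = 18.6 × 44.1 / (18.6 + 44.1) ≈ 13.082 days.
n = log₂(1450/507) ≈ 1.516; t = 1.516 × 13.082 ≈ 19.833 days.

19.8 days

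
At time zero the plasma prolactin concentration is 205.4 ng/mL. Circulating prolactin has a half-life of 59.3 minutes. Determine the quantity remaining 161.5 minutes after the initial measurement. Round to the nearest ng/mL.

31 ng/mL

Number of half-lives: n = 161.5/59.3 ≈ 2.7234.
Remaining = 205.4 × (1/2)^2.7234 = 205.4 × 0.15141 ≈ 31.1 ng/mL.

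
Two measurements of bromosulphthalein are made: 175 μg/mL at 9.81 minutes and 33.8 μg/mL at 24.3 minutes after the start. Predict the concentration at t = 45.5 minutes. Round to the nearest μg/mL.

3 μg/mL

Over Δt = 24.3 − 9.81 = 14.49 minutes, the level fell by a factor of 175/33.8 ≈ 5.1775.
n = log₂(5.1775) ≈ 2.3723 half-lives, so t½ = 14.49/2.3723 ≈ 6.1081 minutes.
From t = 24.3 to t = 45.5: 33.8 × (1/2)^((45.5−24.3)/6.1081) ≈ 3.0486 μg/mL.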